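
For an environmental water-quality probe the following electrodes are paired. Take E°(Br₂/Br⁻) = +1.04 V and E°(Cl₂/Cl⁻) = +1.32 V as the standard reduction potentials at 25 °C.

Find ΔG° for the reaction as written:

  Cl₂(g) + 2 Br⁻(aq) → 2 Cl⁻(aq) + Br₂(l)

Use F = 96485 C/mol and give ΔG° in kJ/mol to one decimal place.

As written, Cl₂/Cl⁻ is reduced (cathode) and Br₂/Br⁻ is oxidised (anode), so E°cell = (+1.32) − (+1.04) = +0.28 V.
Balancing electrons gives n = 2.
ΔG° = −nFE° = −(2)(96485)(+0.28) = -54,032 J = -54.0 kJ/mol.

-54.0 kJ/mol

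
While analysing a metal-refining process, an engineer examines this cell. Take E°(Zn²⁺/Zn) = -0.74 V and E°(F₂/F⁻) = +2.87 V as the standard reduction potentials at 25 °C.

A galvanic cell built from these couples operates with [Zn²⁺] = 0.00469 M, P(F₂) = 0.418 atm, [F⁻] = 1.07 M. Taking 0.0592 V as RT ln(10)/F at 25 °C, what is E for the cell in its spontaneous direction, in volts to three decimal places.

F₂/F⁻ is the cathode (higher E°), Zn²⁺/Zn the anode: E°cell = +2.87 − (-0.74) = +3.61 V, n = 2.
Overall: F₂(g) + Zn(s) → 2 F⁻(aq) + Zn²⁺(aq)
Q = [F⁻]^2·[Zn²⁺] / (P(F₂)); log Q = -1.891.
E = E° − (0.0592/n) log Q = +3.61 − (0.0592/2)(-1.891) = +3.666 V.

+3.666 V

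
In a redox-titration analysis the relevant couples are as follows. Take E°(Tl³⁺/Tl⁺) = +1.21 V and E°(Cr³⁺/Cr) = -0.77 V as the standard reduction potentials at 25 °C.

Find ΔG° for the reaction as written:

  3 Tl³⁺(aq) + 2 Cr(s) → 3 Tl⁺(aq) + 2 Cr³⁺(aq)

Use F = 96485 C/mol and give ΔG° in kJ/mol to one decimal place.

As written, Tl³⁺/Tl⁺ is reduced (cathode) and Cr³⁺/Cr is oxidised (anode), so E°cell = (+1.21) − (-0.77) = +1.98 V.
Balancing electrons gives n = 6.
ΔG° = −nFE° = −(6)(96485)(+1.98) = -1,146,242 J = -1146.2 kJ/mol.

-1146.2 kJ/mol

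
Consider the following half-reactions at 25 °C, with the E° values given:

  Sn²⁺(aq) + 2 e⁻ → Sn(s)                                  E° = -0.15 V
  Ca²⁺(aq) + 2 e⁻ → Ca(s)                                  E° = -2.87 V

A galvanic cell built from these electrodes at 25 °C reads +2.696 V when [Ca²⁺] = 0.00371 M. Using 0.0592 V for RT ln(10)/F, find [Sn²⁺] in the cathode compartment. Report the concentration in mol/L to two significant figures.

Sn²⁺/Sn is the cathode, Ca²⁺/Ca the anode: E°cell = +2.72 V, n = 2.
Overall reaction: Sn²⁺(aq) + Ca(s) → Sn(s) + Ca²⁺(aq); Q = [Ca²⁺]^1/[Sn²⁺]^1.
From E = E° − (0.0592/n) log Q: log Q = (E° − E)·n/0.0592 = (+2.72 − (+2.696))·2/0.0592 = 0.8108.
So 1·log[Sn²⁺] = 1·log(0.00371) − log Q = -2.4306 − (0.8108) = -3.2414; [Sn²⁺] = 10^(-3.2414) ≈ 0.00057 M.

0.00057 M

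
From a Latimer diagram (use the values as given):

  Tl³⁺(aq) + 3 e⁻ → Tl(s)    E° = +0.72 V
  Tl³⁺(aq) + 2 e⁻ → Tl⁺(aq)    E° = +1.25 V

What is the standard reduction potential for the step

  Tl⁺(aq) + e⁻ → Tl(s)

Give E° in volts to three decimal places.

-0.340 V

Sequential free energies add, so n₃E°₃ = n₁E°₁ + n₂E°₂.
With n₃ = 3, and the known step contributing 2×(+1.25) V, the unknown satisfies 1·E° = 3×(+0.72) − 2×(+1.25) = -0.340.
E° = -0.340 / 1 = -0.340 V.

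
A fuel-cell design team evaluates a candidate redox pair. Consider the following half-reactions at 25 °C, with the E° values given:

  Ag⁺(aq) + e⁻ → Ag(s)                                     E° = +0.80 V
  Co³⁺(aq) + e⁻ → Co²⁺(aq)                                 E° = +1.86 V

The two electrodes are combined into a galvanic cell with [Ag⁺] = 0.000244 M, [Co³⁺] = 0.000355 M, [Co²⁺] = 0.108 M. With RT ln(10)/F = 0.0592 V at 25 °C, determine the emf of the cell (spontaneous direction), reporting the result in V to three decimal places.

Co³⁺/Co²⁺ is the cathode (higher E°), Ag⁺/Ag the anode: E°cell = +1.86 − (+0.80) = +1.06 V, n = 1.
Overall: Co³⁺(aq) + Ag(s) → Co²⁺(aq) + Ag⁺(aq)
Q = [Co²⁺]·[Ag⁺] / ([Co³⁺]); log Q = -1.129.
E = E° − (0.0592/n) log Q = +1.06 − (0.0592/1)(-1.129) = +1.127 V.

+1.127 V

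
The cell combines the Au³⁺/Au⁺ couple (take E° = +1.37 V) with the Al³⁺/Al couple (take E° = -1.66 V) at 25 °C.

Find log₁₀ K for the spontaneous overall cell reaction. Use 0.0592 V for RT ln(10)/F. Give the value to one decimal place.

Cathode: Au³⁺/Au⁺; anode: Al³⁺/Al. E°cell = +3.03 V, n = 6.
log K = nE°cell / 0.0592 = (6)(+3.03) / 0.0592 = 307.1.

307.1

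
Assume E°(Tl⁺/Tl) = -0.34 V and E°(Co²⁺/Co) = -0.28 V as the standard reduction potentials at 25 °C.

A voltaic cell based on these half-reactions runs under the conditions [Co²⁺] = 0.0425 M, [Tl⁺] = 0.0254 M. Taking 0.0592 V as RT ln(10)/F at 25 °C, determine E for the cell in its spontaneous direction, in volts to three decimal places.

Co²⁺/Co is the cathode (higher E°), Tl⁺/Tl the anode: E°cell = -0.28 − (-0.34) = +0.06 V, n = 2.
Overall: Co²⁺(aq) + 2 Tl(s) → Co(s) + 2 Tl⁺(aq)
Q = [Tl⁺]^2 / ([Co²⁺]); log Q = -1.819.
E = E° − (0.0592/n) log Q = +0.06 − (0.0592/2)(-1.819) = +0.114 V.

+0.114 V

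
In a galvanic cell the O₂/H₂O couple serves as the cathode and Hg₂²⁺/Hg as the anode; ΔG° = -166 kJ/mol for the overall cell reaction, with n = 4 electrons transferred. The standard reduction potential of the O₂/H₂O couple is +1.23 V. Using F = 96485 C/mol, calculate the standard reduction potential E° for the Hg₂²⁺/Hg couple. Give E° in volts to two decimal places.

+0.80 V

E°cell = −ΔG°/(nF) = −(-166×10³)/((4)(96485)) = +0.430 V.
Since O₂/H₂O is the cathode and Hg₂²⁺/Hg the anode, E°cell = E°(O₂/H₂O) − E°(Hg₂²⁺/Hg).
So E°(Hg₂²⁺/Hg) = E°(O₂/H₂O) − E°cell = (+1.23) − (+0.430) = +0.80 V.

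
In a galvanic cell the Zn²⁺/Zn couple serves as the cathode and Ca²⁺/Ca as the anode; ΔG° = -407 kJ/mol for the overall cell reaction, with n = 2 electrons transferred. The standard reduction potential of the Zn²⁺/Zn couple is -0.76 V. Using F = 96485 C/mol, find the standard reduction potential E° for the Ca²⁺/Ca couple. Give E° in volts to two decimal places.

E°cell = −ΔG°/(nF) = −(-407×10³)/((2)(96485)) = +2.109 V.
Since Zn²⁺/Zn is the cathode and Ca²⁺/Ca the anode, E°cell = E°(Zn²⁺/Zn) − E°(Ca²⁺/Ca).
So E°(Ca²⁺/Ca) = E°(Zn²⁺/Zn) − E°cell = (-0.76) − (+2.109) = -2.87 V.

-2.87 V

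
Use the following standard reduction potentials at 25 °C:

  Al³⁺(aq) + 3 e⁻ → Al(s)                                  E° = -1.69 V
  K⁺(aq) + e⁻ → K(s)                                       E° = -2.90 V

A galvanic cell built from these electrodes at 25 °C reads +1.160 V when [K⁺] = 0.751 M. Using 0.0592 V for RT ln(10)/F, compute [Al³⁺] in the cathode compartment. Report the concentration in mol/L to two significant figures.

0.0012 M

Al³⁺/Al is the cathode, K⁺/K the anode: E°cell = +1.21 V, n = 3.
Overall reaction: Al³⁺(aq) + 3 K(s) → Al(s) + 3 K⁺(aq); Q = [K⁺]^3/[Al³⁺]^1.
From E = E° − (0.0592/n) log Q: log Q = (E° − E)·n/0.0592 = (+1.21 − (+1.160))·3/0.0592 = 2.5338.
So 1·log[Al³⁺] = 3·log(0.751) − log Q = -0.3731 − (2.5338) = -2.9069; [Al³⁺] = 10^(-2.9069) ≈ 0.0012 M.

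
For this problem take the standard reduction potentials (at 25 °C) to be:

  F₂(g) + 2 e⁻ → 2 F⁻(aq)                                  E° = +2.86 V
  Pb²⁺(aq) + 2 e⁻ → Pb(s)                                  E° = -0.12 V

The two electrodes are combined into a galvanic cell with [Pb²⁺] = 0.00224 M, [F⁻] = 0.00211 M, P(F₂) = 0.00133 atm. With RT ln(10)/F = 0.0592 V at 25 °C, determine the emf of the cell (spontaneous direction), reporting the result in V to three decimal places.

F₂/F⁻ is the cathode (higher E°), Pb²⁺/Pb the anode: E°cell = +2.86 − (-0.12) = +2.98 V, n = 2.
Overall: F₂(g) + Pb(s) → 2 F⁻(aq) + Pb²⁺(aq)
Q = [F⁻]^2·[Pb²⁺] / (P(F₂)); log Q = -5.125.
E = E° − (0.0592/n) log Q = +2.98 − (0.0592/2)(-5.125) = +3.132 V.

+3.132 V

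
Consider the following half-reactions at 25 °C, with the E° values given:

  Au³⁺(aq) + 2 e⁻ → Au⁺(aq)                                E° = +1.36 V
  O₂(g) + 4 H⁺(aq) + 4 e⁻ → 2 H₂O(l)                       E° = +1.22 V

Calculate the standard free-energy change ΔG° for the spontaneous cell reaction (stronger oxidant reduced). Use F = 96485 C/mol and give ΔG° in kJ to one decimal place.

Au³⁺/Au⁺ (E° = +1.36 V) is the cathode; O₂/H₂O (E° = +1.22 V) is the anode, so E°cell = +0.14 V.
Balancing electrons gives n = 4 (lcm of 2 and 4).
ΔG° = −nFE° = −(4)(96485)(+0.14) = -54,032 J = -54.0 kJ.

-54.0 kJ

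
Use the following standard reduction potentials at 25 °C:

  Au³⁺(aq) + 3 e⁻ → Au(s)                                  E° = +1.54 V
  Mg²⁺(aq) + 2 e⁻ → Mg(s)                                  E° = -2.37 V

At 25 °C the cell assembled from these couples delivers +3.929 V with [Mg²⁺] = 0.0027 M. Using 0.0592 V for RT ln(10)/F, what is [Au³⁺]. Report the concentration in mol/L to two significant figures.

0.0013 M

Au³⁺/Au is the cathode, Mg²⁺/Mg the anode: E°cell = +3.91 V, n = 6.
Overall reaction: 2 Au³⁺(aq) + 3 Mg(s) → 2 Au(s) + 3 Mg²⁺(aq); Q = [Mg²⁺]^3/[Au³⁺]^2.
From E = E° − (0.0592/n) log Q: log Q = (E° − E)·n/0.0592 = (+3.91 − (+3.929))·6/0.0592 = -1.9257.
So 2·log[Au³⁺] = 3·log(0.0027) − log Q = -7.7059 − (-1.9257) = -5.7802; log[Au³⁺] = -5.7802 / 2 = -2.8901; [Au³⁺] = 10^(-2.8901) ≈ 0.0013 M.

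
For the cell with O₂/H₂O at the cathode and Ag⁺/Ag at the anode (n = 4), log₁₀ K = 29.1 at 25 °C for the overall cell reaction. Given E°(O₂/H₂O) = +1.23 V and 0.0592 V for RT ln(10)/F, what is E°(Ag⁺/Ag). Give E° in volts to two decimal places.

+0.80 V

E°cell = (0.0592/n)·log K = (0.0592/4)(29.1) = +0.431 V.
Since O₂/H₂O is the cathode and Ag⁺/Ag the anode, E°cell = E°(O₂/H₂O) − E°(Ag⁺/Ag).
So E°(Ag⁺/Ag) = E°(O₂/H₂O) − E°cell = (+1.23) − (+0.431) = +0.80 V.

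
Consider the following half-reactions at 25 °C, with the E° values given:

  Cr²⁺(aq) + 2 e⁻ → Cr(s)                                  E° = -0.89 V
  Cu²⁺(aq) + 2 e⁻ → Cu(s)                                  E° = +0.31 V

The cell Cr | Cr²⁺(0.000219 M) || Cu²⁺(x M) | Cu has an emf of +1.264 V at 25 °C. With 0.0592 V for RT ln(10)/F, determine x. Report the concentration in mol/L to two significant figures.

0.032 M

Cu²⁺/Cu is the cathode, Cr²⁺/Cr the anode: E°cell = +1.20 V, n = 2.
Overall reaction: Cu²⁺(aq) + Cr(s) → Cu(s) + Cr²⁺(aq); Q = [Cr²⁺]^1/[Cu²⁺]^1.
From E = E° − (0.0592/n) log Q: log Q = (E° − E)·n/0.0592 = (+1.20 − (+1.264))·2/0.0592 = -2.1622.
So 1·log[Cu²⁺] = 1·log(0.000219) − log Q = -3.6596 − (-2.1622) = -1.4974; [Cu²⁺] = 10^(-1.4974) ≈ 0.032 M.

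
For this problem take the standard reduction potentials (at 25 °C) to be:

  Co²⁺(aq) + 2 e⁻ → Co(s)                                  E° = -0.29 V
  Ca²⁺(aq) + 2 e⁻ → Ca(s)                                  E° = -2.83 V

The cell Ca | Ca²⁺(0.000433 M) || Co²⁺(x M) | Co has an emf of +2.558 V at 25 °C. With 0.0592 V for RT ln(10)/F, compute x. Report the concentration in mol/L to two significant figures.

0.0018 M

Co²⁺/Co is the cathode, Ca²⁺/Ca the anode: E°cell = +2.54 V, n = 2.
Overall reaction: Co²⁺(aq) + Ca(s) → Co(s) + Ca²⁺(aq); Q = [Ca²⁺]^1/[Co²⁺]^1.
From E = E° − (0.0592/n) log Q: log Q = (E° − E)·n/0.0592 = (+2.54 − (+2.558))·2/0.0592 = -0.6081.
So 1·log[Co²⁺] = 1·log(0.000433) − log Q = -3.3635 − (-0.6081) = -2.7554; [Co²⁺] = 10^(-2.7554) ≈ 0.0018 M.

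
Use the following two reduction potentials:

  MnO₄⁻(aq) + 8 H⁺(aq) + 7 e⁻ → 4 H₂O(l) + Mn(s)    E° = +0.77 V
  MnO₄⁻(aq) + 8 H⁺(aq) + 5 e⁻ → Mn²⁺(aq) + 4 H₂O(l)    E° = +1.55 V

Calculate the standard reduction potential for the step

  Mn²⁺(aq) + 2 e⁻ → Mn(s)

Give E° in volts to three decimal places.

Sequential free energies add, so n₃E°₃ = n₁E°₁ + n₂E°₂.
With n₃ = 7, and the known step contributing 5×(+1.55) V, the unknown satisfies 2·E° = 7×(+0.77) − 5×(+1.55) = -2.360.
E° = -2.360 / 2 = -1.180 V.

-1.180 V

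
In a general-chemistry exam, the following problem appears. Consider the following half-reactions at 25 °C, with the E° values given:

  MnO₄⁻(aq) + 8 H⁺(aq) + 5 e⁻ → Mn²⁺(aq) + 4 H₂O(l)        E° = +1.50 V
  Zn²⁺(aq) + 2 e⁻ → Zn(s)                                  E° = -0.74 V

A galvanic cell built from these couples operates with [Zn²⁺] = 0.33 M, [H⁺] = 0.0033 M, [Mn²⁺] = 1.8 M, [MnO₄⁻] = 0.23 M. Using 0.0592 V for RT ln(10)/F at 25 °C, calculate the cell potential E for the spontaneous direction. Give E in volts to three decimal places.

MnO₄⁻/Mn²⁺ is the cathode (higher E°), Zn²⁺/Zn the anode: E°cell = +1.50 − (-0.74) = +2.24 V, n = 10.
Overall: 2 MnO₄⁻(aq) + 16 H⁺(aq) + 5 Zn(s) → 2 Mn²⁺(aq) + 8 H₂O(l) + 5 Zn²⁺(aq)
Q = [Mn²⁺]^2·[Zn²⁺]^5 / ([MnO₄⁻]^2·[H⁺]^16); log Q = 39.083.
E = E° − (0.0592/n) log Q = +2.24 − (0.0592/10)(39.083) = +2.009 V.

+2.009 V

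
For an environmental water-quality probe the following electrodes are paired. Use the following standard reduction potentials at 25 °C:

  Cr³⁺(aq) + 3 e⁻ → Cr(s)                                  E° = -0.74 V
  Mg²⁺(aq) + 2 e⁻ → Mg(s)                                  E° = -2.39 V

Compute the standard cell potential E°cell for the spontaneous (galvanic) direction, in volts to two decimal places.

+1.65 V

The Cr³⁺/Cr couple has the higher reduction potential, so it is the cathode; Mg²⁺/Mg is oxidised at the anode.
E°cell = E°(cathode) − E°(anode) = (-0.74) − (-2.39) = +1.65 V.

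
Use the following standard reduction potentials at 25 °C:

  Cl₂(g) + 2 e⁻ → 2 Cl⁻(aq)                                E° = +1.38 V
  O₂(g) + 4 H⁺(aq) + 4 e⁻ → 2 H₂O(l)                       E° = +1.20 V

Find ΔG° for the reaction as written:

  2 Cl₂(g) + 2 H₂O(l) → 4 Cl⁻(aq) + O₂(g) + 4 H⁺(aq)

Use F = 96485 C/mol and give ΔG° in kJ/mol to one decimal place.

-69.5 kJ/mol

As written, Cl₂/Cl⁻ is reduced (cathode) and O₂/H₂O is oxidised (anode), so E°cell = (+1.38) − (+1.20) = +0.18 V.
Balancing electrons gives n = 4.
ΔG° = −nFE° = −(4)(96485)(+0.18) = -69,469 J = -69.5 kJ/mol.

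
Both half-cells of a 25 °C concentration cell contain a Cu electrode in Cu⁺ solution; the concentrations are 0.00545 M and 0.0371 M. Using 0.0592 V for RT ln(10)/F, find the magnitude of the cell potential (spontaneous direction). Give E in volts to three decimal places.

For a concentration cell E°cell = 0. The 0.0371 M side is the cathode (reduction is favoured where [Cu⁺] is higher).
With n = 1, E = −(0.0592/1) log([Cu⁺]ₐₙ/[Cu⁺]꜀ₐₜ) = −(0.0592/1) log(0.00545/0.0371) = −(0.0592/1)(-0.833) = +0.049 V.

+0.049 V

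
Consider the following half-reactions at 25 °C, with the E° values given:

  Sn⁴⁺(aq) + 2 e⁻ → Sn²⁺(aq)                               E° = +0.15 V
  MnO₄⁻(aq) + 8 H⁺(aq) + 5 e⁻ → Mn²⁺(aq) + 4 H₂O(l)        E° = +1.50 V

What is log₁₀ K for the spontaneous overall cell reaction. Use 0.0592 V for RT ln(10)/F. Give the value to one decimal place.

Cathode: MnO₄⁻/Mn²⁺; anode: Sn⁴⁺/Sn²⁺. E°cell = +1.35 V, n = 10.
log K = nE°cell / 0.0592 = (10)(+1.35) / 0.0592 = 228.0.

228.0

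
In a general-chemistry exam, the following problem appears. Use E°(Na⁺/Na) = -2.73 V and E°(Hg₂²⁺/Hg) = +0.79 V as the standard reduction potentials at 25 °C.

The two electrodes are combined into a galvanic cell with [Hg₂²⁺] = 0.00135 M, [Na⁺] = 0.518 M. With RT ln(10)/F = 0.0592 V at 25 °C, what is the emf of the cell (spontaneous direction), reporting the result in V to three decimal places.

+3.452 V

Hg₂²⁺/Hg is the cathode (higher E°), Na⁺/Na the anode: E°cell = +0.79 − (-2.73) = +3.52 V, n = 2.
Overall: Hg₂²⁺(aq) + 2 Na(s) → 2 Hg(l) + 2 Na⁺(aq)
Q = [Na⁺]^2 / ([Hg₂²⁺]); log Q = 2.298.
E = E° − (0.0592/n) log Q = +3.52 − (0.0592/2)(2.298) = +3.452 V.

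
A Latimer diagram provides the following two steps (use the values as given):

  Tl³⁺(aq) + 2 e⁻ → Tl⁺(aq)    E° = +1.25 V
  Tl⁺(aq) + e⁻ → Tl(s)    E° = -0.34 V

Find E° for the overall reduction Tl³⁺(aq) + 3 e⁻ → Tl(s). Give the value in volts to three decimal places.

+0.720 V

Since ΔG° = −nFE° is additive over sequential reductions, n₃E°₃ = n₁E°₁ + n₂E°₂.
E°₃ = (2×+1.25 + 1×-0.34) / 3 = (+2.160) / 3 = +0.720 V.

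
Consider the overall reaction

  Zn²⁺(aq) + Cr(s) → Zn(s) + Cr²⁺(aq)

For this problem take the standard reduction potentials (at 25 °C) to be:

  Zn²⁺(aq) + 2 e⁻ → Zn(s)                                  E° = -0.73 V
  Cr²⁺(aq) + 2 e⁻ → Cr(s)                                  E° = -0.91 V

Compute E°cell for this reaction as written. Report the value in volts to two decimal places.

+0.18 V

The Zn²⁺/Zn couple has the higher reduction potential, so it is the cathode; Cr²⁺/Cr is oxidised at the anode.
E°cell = E°(cathode) − E°(anode) = (-0.73) − (-0.91) = +0.18 V.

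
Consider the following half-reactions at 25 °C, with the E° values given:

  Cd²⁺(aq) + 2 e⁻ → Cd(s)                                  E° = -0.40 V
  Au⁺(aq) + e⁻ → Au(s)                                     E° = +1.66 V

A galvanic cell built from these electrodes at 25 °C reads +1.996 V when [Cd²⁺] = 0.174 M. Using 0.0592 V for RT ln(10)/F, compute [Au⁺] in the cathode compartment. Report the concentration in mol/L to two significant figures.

Au⁺/Au is the cathode, Cd²⁺/Cd the anode: E°cell = +2.06 V, n = 2.
Overall reaction: 2 Au⁺(aq) + Cd(s) → 2 Au(s) + Cd²⁺(aq); Q = [Cd²⁺]^1/[Au⁺]^2.
From E = E° − (0.0592/n) log Q: log Q = (E° − E)·n/0.0592 = (+2.06 − (+1.996))·2/0.0592 = 2.1622.
So 2·log[Au⁺] = 1·log(0.174) − log Q = -0.7595 − (2.1622) = -2.9217; log[Au⁺] = -2.9217 / 2 = -1.4608; [Au⁺] = 10^(-1.4608) ≈ 0.035 M.

0.035 M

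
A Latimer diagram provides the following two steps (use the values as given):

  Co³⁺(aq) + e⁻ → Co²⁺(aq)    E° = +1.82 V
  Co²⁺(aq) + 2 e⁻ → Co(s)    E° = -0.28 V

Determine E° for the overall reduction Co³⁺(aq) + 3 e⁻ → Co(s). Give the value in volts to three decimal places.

Since ΔG° = −nFE° is additive over sequential reductions, n₃E°₃ = n₁E°₁ + n₂E°₂.
E°₃ = (1×+1.82 + 2×-0.28) / 3 = (+1.260) / 3 = +0.420 V.

+0.420 V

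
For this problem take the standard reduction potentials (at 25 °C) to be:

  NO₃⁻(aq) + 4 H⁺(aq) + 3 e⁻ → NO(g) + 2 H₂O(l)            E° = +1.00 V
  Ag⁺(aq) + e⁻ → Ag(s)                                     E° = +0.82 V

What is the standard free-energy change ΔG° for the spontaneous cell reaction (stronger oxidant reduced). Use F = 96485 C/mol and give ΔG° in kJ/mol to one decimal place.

NO₃⁻/NO (E° = +1.00 V) is the cathode; Ag⁺/Ag (E° = +0.82 V) is the anode, so E°cell = +0.18 V.
Balancing electrons gives n = 3 (lcm of 3 and 1).
ΔG° = −nFE° = −(3)(96485)(+0.18) = -52,102 J = -52.1 kJ/mol.

-52.1 kJ/mol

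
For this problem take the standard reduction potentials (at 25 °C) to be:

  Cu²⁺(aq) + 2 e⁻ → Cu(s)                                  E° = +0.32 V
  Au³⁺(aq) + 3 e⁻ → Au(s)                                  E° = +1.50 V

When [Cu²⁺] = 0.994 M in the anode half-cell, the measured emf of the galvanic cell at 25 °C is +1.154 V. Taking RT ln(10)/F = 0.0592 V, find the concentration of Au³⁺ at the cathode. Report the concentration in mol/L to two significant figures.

0.048 M

Au³⁺/Au is the cathode, Cu²⁺/Cu the anode: E°cell = +1.18 V, n = 6.
Overall reaction: 2 Au³⁺(aq) + 3 Cu(s) → 2 Au(s) + 3 Cu²⁺(aq); Q = [Cu²⁺]^3/[Au³⁺]^2.
From E = E° − (0.0592/n) log Q: log Q = (E° − E)·n/0.0592 = (+1.18 − (+1.154))·6/0.0592 = 2.6351.
So 2·log[Au³⁺] = 3·log(0.994) − log Q = -0.0078 − (2.6351) = -2.6429; log[Au³⁺] = -2.6429 / 2 = -1.3215; [Au³⁺] = 10^(-1.3215) ≈ 0.048 M.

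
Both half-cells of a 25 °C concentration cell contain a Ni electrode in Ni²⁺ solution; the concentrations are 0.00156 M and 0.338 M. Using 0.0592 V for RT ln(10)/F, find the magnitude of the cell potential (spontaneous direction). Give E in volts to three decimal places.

+0.069 V

For a concentration cell E°cell = 0. The 0.338 M side is the cathode (reduction is favoured where [Ni²⁺] is higher).
With n = 2, E = −(0.0592/2) log([Ni²⁺]ₐₙ/[Ni²⁺]꜀ₐₜ) = −(0.0592/2) log(0.00156/0.338) = −(0.0592/2)(-2.336) = +0.069 V.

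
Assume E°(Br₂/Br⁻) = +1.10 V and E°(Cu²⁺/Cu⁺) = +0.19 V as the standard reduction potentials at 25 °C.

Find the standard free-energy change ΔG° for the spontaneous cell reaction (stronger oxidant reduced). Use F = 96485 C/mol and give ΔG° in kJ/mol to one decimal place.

Br₂/Br⁻ (E° = +1.10 V) is the cathode; Cu²⁺/Cu⁺ (E° = +0.19 V) is the anode, so E°cell = +0.91 V.
Balancing electrons gives n = 2 (lcm of 2 and 1).
ΔG° = −nFE° = −(2)(96485)(+0.91) = -175,603 J = -175.6 kJ/mol.

-175.6 kJ/mol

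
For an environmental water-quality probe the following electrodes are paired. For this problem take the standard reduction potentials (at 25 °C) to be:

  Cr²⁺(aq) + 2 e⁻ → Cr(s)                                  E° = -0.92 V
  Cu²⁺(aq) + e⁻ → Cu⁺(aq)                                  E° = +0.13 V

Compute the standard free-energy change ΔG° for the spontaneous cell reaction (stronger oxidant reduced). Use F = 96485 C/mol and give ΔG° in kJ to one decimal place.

-202.6 kJ

Cu²⁺/Cu⁺ (E° = +0.13 V) is the cathode; Cr²⁺/Cr (E° = -0.92 V) is the anode, so E°cell = +1.05 V.
Balancing electrons gives n = 2 (lcm of 1 and 2).
ΔG° = −nFE° = −(2)(96485)(+1.05) = -202,618 J = -202.6 kJ.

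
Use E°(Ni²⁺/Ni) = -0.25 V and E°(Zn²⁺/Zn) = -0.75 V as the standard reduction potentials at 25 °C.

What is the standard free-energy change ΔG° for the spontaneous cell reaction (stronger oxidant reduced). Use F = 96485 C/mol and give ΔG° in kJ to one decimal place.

-96.5 kJ

Ni²⁺/Ni (E° = -0.25 V) is the cathode; Zn²⁺/Zn (E° = -0.75 V) is the anode, so E°cell = +0.50 V.
Balancing electrons gives n = 2 (lcm of 2 and 2).
ΔG° = −nFE° = −(2)(96485)(+0.50) = -96,485 J = -96.5 kJ.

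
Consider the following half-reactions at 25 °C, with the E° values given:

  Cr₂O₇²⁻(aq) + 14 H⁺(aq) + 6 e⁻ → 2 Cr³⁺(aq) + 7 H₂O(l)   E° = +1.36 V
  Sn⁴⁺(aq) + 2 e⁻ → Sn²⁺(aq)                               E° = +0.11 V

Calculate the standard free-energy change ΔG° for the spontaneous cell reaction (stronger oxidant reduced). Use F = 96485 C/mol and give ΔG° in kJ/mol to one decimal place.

Cr₂O₇²⁻/Cr³⁺ (E° = +1.36 V) is the cathode; Sn⁴⁺/Sn²⁺ (E° = +0.11 V) is the anode, so E°cell = +1.25 V.
Balancing electrons gives n = 6 (lcm of 6 and 2).
ΔG° = −nFE° = −(6)(96485)(+1.25) = -723,638 J = -723.6 kJ/mol.

-723.6 kJ/mol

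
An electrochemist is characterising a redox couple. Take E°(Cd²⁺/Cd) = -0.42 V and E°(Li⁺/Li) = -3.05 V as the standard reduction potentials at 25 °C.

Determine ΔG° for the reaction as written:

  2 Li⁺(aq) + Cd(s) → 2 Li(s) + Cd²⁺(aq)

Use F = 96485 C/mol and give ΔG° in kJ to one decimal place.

+507.5 kJ

As written, Li⁺/Li is reduced (cathode) and Cd²⁺/Cd is oxidised (anode), so E°cell = (-3.05) − (-0.42) = -2.63 V.
Balancing electrons gives n = 2.
ΔG° = −nFE° = −(2)(96485)(-2.63) = 507,511 J = +507.5 kJ.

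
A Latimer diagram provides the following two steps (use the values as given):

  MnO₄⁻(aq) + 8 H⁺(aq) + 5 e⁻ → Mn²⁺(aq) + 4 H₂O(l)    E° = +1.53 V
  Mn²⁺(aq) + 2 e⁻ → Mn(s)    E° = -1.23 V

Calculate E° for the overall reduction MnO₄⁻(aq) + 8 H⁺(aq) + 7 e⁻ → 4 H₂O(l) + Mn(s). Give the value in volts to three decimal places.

Standard free energies of sequential steps add: ΔG°₃ = ΔG°₁ + ΔG°₂, so n₃E°₃ = n₁E°₁ + n₂E°₂.
E°₃ = (5×+1.53 + 2×-1.23) / 7 = (+5.190) / 7 = +0.741 V.

+0.741 V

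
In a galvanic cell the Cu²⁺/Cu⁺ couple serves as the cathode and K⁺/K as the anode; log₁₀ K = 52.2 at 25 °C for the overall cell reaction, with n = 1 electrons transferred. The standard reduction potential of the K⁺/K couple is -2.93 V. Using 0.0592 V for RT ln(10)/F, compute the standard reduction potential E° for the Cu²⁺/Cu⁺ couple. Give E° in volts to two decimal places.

E°cell = (0.0592/n)·log K = (0.0592/1)(52.2) = +3.090 V.
Since Cu²⁺/Cu⁺ is the cathode and K⁺/K the anode, E°cell = E°(Cu²⁺/Cu⁺) − E°(K⁺/K).
So E°(Cu²⁺/Cu⁺) = E°cell + E°(K⁺/K) = +3.090 + (-2.93) = +0.16 V.

+0.16 V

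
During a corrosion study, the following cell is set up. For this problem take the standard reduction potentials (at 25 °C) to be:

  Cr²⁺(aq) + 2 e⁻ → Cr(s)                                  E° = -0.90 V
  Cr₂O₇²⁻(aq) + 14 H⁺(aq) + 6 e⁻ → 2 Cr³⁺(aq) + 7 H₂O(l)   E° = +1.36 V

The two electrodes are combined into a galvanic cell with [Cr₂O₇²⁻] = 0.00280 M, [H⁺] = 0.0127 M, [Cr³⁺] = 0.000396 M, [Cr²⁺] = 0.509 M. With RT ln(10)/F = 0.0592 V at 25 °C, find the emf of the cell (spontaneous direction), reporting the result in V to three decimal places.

Cr₂O₇²⁻/Cr³⁺ is the cathode (higher E°), Cr²⁺/Cr the anode: E°cell = +1.36 − (-0.90) = +2.26 V, n = 6.
Overall: Cr₂O₇²⁻(aq) + 14 H⁺(aq) + 3 Cr(s) → 2 Cr³⁺(aq) + 7 H₂O(l) + 3 Cr²⁺(aq)
Q = [Cr³⁺]^2·[Cr²⁺]^3 / ([Cr₂O₇²⁻]·[H⁺]^14); log Q = 21.415.
E = E° − (0.0592/n) log Q = +2.26 − (0.0592/6)(21.415) = +2.049 V.

+2.049 V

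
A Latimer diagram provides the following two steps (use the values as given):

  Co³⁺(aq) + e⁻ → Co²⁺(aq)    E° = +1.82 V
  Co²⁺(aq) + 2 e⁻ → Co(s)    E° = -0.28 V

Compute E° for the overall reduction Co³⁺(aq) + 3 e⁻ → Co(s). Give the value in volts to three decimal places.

Since ΔG° = −nFE° is additive over sequential reductions, n₃E°₃ = n₁E°₁ + n₂E°₂.
E°₃ = (1×+1.82 + 2×-0.28) / 3 = (+1.260) / 3 = +0.420 V.
E° values themselves are not directly additive — weighting by electron count is essential.

+0.420 V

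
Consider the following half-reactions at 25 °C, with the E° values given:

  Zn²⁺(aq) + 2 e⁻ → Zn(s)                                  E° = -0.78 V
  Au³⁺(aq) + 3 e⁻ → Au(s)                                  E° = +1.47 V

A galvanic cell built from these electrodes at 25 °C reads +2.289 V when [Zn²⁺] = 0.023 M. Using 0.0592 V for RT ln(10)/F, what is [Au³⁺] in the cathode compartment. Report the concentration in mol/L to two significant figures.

Au³⁺/Au is the cathode, Zn²⁺/Zn the anode: E°cell = +2.25 V, n = 6.
Overall reaction: 2 Au³⁺(aq) + 3 Zn(s) → 2 Au(s) + 3 Zn²⁺(aq); Q = [Zn²⁺]^3/[Au³⁺]^2.
From E = E° − (0.0592/n) log Q: log Q = (E° − E)·n/0.0592 = (+2.25 − (+2.289))·6/0.0592 = -3.9527.
So 2·log[Au³⁺] = 3·log(0.023) − log Q = -4.9148 − (-3.9527) = -0.9621; log[Au³⁺] = -0.9621 / 2 = -0.4810; [Au³⁺] = 10^(-0.4810) ≈ 0.33 M.

0.33 M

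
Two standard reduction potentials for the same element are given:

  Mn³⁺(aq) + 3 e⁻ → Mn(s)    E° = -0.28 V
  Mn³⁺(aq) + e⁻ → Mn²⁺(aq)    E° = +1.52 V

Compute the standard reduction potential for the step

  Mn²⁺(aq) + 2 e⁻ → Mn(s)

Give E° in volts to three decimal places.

Sequential free energies add, so n₃E°₃ = n₁E°₁ + n₂E°₂.
With n₃ = 3, and the known step contributing 1×(+1.52) V, the unknown satisfies 2·E° = 3×(-0.28) − 1×(+1.52) = -2.360.
E° = -2.360 / 2 = -1.180 V.

-1.180 V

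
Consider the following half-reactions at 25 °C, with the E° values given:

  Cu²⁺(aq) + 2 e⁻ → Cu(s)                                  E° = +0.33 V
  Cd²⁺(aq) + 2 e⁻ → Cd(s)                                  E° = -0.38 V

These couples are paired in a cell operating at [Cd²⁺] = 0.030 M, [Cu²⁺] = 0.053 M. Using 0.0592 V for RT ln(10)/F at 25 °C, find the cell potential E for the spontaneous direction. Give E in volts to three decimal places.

+0.717 V

Cu²⁺/Cu is the cathode (higher E°), Cd²⁺/Cd the anode: E°cell = +0.33 − (-0.38) = +0.71 V, n = 2.
Overall: Cu²⁺(aq) + Cd(s) → Cu(s) + Cd²⁺(aq)
Q = [Cd²⁺] / ([Cu²⁺]); log Q = -0.247.
E = E° − (0.0592/n) log Q = +0.71 − (0.0592/2)(-0.247) = +0.717 V.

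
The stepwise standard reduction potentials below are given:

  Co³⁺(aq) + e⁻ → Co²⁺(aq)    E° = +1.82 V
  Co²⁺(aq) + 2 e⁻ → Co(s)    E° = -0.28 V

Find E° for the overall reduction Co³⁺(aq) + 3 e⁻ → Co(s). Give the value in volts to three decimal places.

Standard free energies of sequential steps add: ΔG°₃ = ΔG°₁ + ΔG°₂, so n₃E°₃ = n₁E°₁ + n₂E°₂.
E°₃ = (1×+1.82 + 2×-0.28) / 3 = (+1.260) / 3 = +0.420 V.
E° values themselves are not directly additive — weighting by electron count is essential.

+0.420 V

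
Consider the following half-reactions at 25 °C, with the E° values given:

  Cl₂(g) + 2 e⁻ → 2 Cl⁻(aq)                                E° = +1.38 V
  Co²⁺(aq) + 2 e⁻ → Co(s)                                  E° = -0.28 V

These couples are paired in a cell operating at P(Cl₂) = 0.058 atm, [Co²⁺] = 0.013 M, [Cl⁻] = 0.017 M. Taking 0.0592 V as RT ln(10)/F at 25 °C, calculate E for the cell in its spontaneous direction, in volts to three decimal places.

+1.784 V

Cl₂/Cl⁻ is the cathode (higher E°), Co²⁺/Co the anode: E°cell = +1.38 − (-0.28) = +1.66 V, n = 2.
Overall: Cl₂(g) + Co(s) → 2 Cl⁻(aq) + Co²⁺(aq)
Q = [Cl⁻]^2·[Co²⁺] / (P(Cl₂)); log Q = -4.189.
E = E° − (0.0592/n) log Q = +1.66 − (0.0592/2)(-4.189) = +1.784 V.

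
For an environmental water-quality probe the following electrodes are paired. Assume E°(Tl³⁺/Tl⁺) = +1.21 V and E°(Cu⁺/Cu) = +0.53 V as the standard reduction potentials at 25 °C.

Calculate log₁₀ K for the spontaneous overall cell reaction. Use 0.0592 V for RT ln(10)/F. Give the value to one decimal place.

23.0

Cathode: Tl³⁺/Tl⁺; anode: Cu⁺/Cu. E°cell = +0.68 V, n = 2.
log K = nE°cell / 0.0592 = (2)(+0.68) / 0.0592 = 23.0.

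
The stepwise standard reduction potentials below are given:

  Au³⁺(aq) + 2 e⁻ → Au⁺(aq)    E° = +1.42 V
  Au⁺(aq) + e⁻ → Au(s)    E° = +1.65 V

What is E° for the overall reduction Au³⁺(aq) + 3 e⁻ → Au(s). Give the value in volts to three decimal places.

+1.497 V

Adding the free-energy changes (−nFE°) of the two steps gives −n₃FE°₃ = −n₁FE°₁ − n₂FE°₂.
E°₃ = (2×+1.42 + 1×+1.65) / 3 = (+4.490) / 3 = +1.497 V.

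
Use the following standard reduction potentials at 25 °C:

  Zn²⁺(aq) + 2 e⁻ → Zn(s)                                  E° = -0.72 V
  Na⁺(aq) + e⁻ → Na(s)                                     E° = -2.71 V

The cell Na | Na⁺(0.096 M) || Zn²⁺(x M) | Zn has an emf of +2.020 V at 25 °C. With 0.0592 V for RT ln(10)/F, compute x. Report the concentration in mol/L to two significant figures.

0.095 M

Zn²⁺/Zn is the cathode, Na⁺/Na the anode: E°cell = +1.99 V, n = 2.
Overall reaction: Zn²⁺(aq) + 2 Na(s) → Zn(s) + 2 Na⁺(aq); Q = [Na⁺]^2/[Zn²⁺]^1.
From E = E° − (0.0592/n) log Q: log Q = (E° − E)·n/0.0592 = (+1.99 − (+2.020))·2/0.0592 = -1.0135.
So 1·log[Zn²⁺] = 2·log(0.096) − log Q = -2.0355 − (-1.0135) = -1.0220; [Zn²⁺] = 10^(-1.0220) ≈ 0.095 M.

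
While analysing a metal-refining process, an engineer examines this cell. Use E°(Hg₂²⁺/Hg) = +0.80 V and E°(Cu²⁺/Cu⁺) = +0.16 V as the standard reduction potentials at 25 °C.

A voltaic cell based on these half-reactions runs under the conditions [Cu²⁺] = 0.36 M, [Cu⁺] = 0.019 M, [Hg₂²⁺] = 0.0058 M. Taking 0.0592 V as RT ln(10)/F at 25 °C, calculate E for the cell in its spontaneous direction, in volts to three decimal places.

Hg₂²⁺/Hg is the cathode (higher E°), Cu²⁺/Cu⁺ the anode: E°cell = +0.80 − (+0.16) = +0.64 V, n = 2.
Overall: Hg₂²⁺(aq) + 2 Cu⁺(aq) → 2 Hg(l) + 2 Cu²⁺(aq)
Q = [Cu²⁺]^2 / ([Hg₂²⁺]·[Cu⁺]^2); log Q = 4.792.
E = E° − (0.0592/n) log Q = +0.64 − (0.0592/2)(4.792) = +0.498 V.

+0.498 V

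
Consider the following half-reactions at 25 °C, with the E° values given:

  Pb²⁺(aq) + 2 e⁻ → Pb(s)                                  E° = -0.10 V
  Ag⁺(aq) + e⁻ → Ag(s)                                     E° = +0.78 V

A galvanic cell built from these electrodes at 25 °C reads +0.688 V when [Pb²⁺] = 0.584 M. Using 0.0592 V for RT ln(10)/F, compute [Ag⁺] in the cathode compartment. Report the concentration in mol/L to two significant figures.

0.00044 M

Ag⁺/Ag is the cathode, Pb²⁺/Pb the anode: E°cell = +0.88 V, n = 2.
Overall reaction: 2 Ag⁺(aq) + Pb(s) → 2 Ag(s) + Pb²⁺(aq); Q = [Pb²⁺]^1/[Ag⁺]^2.
From E = E° − (0.0592/n) log Q: log Q = (E° − E)·n/0.0592 = (+0.88 − (+0.688))·2/0.0592 = 6.4865.
So 2·log[Ag⁺] = 1·log(0.584) − log Q = -0.2336 − (6.4865) = -6.7201; log[Ag⁺] = -6.7201 / 2 = -3.3601; [Ag⁺] = 10^(-3.3601) ≈ 0.00044 M.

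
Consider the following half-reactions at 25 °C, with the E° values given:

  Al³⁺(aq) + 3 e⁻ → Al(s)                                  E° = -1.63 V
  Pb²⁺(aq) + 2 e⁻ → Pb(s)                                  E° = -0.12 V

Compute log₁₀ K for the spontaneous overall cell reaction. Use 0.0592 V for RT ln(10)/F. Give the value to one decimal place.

153.0

Cathode: Pb²⁺/Pb; anode: Al³⁺/Al. E°cell = +1.51 V, n = 6.
log K = nE°cell / 0.0592 = (6)(+1.51) / 0.0592 = 153.0.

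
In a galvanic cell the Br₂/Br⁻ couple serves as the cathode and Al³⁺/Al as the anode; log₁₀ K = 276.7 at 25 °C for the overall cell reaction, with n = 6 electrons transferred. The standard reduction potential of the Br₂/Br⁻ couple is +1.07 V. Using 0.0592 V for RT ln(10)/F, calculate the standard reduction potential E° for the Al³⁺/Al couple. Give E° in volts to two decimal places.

E°cell = (0.0592/n)·log K = (0.0592/6)(276.7) = +2.730 V.
Since Br₂/Br⁻ is the cathode and Al³⁺/Al the anode, E°cell = E°(Br₂/Br⁻) − E°(Al³⁺/Al).
So E°(Al³⁺/Al) = E°(Br₂/Br⁻) − E°cell = (+1.07) − (+2.730) = -1.66 V.

-1.66 V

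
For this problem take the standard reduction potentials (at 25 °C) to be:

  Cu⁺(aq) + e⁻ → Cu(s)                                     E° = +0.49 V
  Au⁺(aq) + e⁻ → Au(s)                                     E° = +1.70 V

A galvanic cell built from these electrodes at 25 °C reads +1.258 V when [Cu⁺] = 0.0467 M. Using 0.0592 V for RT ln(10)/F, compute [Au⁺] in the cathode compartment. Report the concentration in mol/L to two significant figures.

0.30 M

Au⁺/Au is the cathode, Cu⁺/Cu the anode: E°cell = +1.21 V, n = 1.
Overall reaction: Au⁺(aq) + Cu(s) → Au(s) + Cu⁺(aq); Q = [Cu⁺]^1/[Au⁺]^1.
From E = E° − (0.0592/n) log Q: log Q = (E° − E)·n/0.0592 = (+1.21 − (+1.258))·1/0.0592 = -0.8108.
So 1·log[Au⁺] = 1·log(0.0467) − log Q = -1.3307 − (-0.8108) = -0.5199; [Au⁺] = 10^(-0.5199) ≈ 0.30 M.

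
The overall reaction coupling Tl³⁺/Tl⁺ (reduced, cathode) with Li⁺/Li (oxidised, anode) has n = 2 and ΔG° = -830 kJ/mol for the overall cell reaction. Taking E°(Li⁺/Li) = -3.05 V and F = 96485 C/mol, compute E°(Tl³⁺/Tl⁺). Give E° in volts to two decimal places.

+1.25 V

E°cell = −ΔG°/(nF) = −(-830×10³)/((2)(96485)) = +4.301 V.
Since Tl³⁺/Tl⁺ is the cathode and Li⁺/Li the anode, E°cell = E°(Tl³⁺/Tl⁺) − E°(Li⁺/Li).
So E°(Tl³⁺/Tl⁺) = E°cell + E°(Li⁺/Li) = +4.301 + (-3.05) = +1.25 V.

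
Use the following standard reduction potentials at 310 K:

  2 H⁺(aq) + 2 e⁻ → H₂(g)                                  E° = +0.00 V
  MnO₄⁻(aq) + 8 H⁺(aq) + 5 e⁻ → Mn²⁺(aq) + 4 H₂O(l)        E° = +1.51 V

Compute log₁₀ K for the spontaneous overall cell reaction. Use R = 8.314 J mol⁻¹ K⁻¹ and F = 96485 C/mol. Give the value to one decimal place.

Cathode: MnO₄⁻/Mn²⁺; anode: H⁺/H₂. E°cell = (+1.51) − (+0.00) = +1.51 V, with n = 10.
ΔG° = −nFE° = −RT ln K, so ln K = nFE°/(RT) = (10)(96485)(+1.51) / ((8.314)(310)) = 565.282.
log₁₀ K = 565.282 / ln 10 = 245.5.

245.5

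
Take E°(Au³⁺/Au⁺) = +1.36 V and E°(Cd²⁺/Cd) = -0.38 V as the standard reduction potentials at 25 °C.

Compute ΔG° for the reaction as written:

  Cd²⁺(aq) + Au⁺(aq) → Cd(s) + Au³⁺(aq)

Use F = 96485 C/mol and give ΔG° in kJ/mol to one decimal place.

As written, Cd²⁺/Cd is reduced (cathode) and Au³⁺/Au⁺ is oxidised (anode), so E°cell = (-0.38) − (+1.36) = -1.74 V.
Balancing electrons gives n = 2.
ΔG° = −nFE° = −(2)(96485)(-1.74) = 335,768 J = +335.8 kJ/mol.

+335.8 kJ/mol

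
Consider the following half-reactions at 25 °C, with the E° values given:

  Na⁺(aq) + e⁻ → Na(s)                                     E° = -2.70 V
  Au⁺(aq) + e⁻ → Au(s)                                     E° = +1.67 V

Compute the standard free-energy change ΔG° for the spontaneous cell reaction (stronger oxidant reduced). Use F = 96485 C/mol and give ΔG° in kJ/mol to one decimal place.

-421.6 kJ/mol

Au⁺/Au (E° = +1.67 V) is the cathode; Na⁺/Na (E° = -2.70 V) is the anode, so E°cell = +4.37 V.
Balancing electrons gives n = 1 (lcm of 1 and 1).
ΔG° = −nFE° = −(1)(96485)(+4.37) = -421,639 J = -421.6 kJ/mol.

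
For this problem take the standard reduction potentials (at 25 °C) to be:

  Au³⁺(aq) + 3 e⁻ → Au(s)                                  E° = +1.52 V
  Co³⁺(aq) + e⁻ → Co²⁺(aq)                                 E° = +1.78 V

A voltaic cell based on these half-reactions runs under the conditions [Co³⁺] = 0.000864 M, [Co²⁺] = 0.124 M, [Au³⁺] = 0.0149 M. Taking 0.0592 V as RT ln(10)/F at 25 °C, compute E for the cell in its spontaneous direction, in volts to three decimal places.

Co³⁺/Co²⁺ is the cathode (higher E°), Au³⁺/Au the anode: E°cell = +1.78 − (+1.52) = +0.26 V, n = 3.
Overall: 3 Co³⁺(aq) + Au(s) → 3 Co²⁺(aq) + Au³⁺(aq)
Q = [Co²⁺]^3·[Au³⁺] / ([Co³⁺]^3); log Q = 4.644.
E = E° − (0.0592/n) log Q = +0.26 − (0.0592/3)(4.644) = +0.168 V.

+0.168 V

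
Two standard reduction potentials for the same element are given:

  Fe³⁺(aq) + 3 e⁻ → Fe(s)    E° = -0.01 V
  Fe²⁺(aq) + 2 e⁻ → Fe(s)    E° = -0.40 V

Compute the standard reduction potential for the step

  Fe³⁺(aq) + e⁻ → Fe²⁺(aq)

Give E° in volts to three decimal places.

+0.770 V

Sequential free energies add, so n₃E°₃ = n₁E°₁ + n₂E°₂.
With n₃ = 3, and the known step contributing 2×(-0.40) V, the unknown satisfies 1·E° = 3×(-0.01) − 2×(-0.40) = +0.770.
E° = +0.770 / 1 = +0.770 V.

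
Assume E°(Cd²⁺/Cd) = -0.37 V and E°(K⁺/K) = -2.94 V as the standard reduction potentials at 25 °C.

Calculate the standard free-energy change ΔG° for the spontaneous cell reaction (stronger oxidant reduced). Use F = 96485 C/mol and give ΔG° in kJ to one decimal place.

Cd²⁺/Cd (E° = -0.37 V) is the cathode; K⁺/K (E° = -2.94 V) is the anode, so E°cell = +2.57 V.
Balancing electrons gives n = 2 (lcm of 2 and 1).
ΔG° = −nFE° = −(2)(96485)(+2.57) = -495,933 J = -495.9 kJ.

-495.9 kJ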